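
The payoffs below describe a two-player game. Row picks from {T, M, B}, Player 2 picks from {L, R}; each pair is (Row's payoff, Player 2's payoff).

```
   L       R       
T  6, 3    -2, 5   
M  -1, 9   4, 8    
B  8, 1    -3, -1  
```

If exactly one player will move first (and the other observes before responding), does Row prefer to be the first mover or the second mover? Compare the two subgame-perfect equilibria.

first

If Row leads: Player 2's best replies are T→R, M→L, B→L; Row's induced payoffs -2, -1, 8; outcome (B, L), payoffs (8, 1).
If Player 2 leads: Row's best replies are L→B, R→M; Player 2's induced payoffs 1, 8; outcome (M, R), payoffs (4, 8).
Row gets 8 moving first and 4 moving second, so Row prefers to move first.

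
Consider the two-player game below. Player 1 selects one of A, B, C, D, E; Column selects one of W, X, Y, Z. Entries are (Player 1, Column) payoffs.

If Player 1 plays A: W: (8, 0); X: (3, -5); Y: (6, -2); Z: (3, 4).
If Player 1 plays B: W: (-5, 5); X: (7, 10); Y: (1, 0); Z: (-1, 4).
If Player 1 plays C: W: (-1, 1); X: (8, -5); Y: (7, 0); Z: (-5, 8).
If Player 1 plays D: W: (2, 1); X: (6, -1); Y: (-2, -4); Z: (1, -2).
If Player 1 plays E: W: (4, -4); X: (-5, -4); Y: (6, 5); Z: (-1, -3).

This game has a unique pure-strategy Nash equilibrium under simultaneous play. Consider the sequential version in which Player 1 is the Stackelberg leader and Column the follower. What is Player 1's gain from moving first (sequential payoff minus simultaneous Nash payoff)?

4

Column best-responds to each possible Player 1 move:
- A: Column compares 0, -5, -2, 4 and picks Z; Player 1 would get 3.
- B: Column compares 5, 10, 0, 4 and picks X; Player 1 would get 7.
- C: Column compares 1, -5, 0, 8 and picks Z; Player 1 would get -5.
- D: Column compares 1, -1, -4, -2 and picks W; Player 1 would get 2.
- E: Column compares -4, -4, 5, -3 and picks Y; Player 1 would get 6.
Among 3, 7, -5, 2, 6, the best is 7 at B. Subgame-perfect outcome: (B, X) with payoffs (7, 10).
For the simultaneous game, intersect best replies.
Player 1's best replies: W→A; X→C; Y→C; Z→A.
Column's best replies: A→Z; B→X; C→Z; D→W; E→Y.
Only (A, Z) has each player best-responding; Nash payoffs (3, 4).
Player 1's commitment gain: 7 − 3 = 4.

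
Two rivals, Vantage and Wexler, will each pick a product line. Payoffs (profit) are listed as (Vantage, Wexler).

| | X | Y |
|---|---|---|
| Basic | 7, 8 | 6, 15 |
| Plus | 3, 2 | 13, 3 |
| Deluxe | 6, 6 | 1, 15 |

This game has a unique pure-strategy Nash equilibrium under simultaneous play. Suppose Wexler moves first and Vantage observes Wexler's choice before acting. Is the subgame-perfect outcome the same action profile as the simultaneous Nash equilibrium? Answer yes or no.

no

Backward induction with Wexler moving first.
- X: Vantage compares 7, 3, 6 and picks Basic; Wexler would get 8.
- Y: Vantage compares 6, 13, 1 and picks Plus; Wexler would get 3.
Maximizing over 8, 3, Wexler chooses X. Subgame-perfect outcome: (Basic, X) with payoffs (7, 8).
For the simultaneous game, intersect best replies.
Vantage's best replies: X→Basic; Y→Plus.
Wexler's best replies: Basic→Y; Plus→Y; Deluxe→Y.
The unique mutual best reply is (Plus, Y), giving (13, 3).
Sequential outcome (Basic, X) differs from the Nash profile (Plus, Y).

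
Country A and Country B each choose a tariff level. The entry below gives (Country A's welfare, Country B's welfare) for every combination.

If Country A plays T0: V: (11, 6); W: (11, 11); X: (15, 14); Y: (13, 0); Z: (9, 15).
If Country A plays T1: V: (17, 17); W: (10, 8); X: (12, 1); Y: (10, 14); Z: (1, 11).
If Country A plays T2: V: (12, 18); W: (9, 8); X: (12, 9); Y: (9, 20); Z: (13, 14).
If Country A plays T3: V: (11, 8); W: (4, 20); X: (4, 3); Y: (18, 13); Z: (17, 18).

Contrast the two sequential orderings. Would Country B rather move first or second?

first

If Country A leads: Country B's best replies are T0→Z, T1→V, T2→Y, T3→W; Country A's induced payoffs 9, 17, 9, 4; outcome (T1, V), payoffs (17, 17).
If Country B leads: Country A's best replies are V→T1, W→T0, X→T0, Y→T3, Z→T3; Country B's induced payoffs 17, 11, 14, 13, 18; outcome (T3, Z), payoffs (17, 18).
Country B gets 18 moving first and 17 moving second, so Country B prefers to move first.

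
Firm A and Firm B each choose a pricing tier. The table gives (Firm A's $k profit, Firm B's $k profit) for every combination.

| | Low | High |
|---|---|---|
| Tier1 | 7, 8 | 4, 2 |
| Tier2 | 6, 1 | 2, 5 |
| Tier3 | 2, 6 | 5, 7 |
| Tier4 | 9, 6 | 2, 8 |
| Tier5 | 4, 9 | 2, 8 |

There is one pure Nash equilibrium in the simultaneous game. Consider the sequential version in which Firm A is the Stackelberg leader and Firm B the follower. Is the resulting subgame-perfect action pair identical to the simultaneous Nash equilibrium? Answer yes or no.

Backward induction with Firm A moving first.
- Tier1: Firm B compares 8, 2 and picks Low; Firm A would get 7.
- Tier2: Firm B compares 1, 5 and picks High; Firm A would get 2.
- Tier3: Firm B compares 6, 7 and picks High; Firm A would get 5.
- Tier4: Firm B compares 6, 8 and picks High; Firm A would get 2.
- Tier5: Firm B compares 9, 8 and picks Low; Firm A would get 4.
Among 7, 2, 5, 2, 4, the best is 7 at Tier1. Subgame-perfect outcome: (Tier1, Low) with payoffs (7, 8).
For the simultaneous game, intersect best replies.
Firm A's best replies: Low→Tier4; High→Tier3.
Firm B's best replies: Tier1→Low; Tier2→High; Tier3→High; Tier4→High; Tier5→Low.
Only (Tier3, High) has each player best-responding; Nash payoffs (5, 7).
Sequential outcome (Tier1, Low) differs from the Nash profile (Tier3, High).

no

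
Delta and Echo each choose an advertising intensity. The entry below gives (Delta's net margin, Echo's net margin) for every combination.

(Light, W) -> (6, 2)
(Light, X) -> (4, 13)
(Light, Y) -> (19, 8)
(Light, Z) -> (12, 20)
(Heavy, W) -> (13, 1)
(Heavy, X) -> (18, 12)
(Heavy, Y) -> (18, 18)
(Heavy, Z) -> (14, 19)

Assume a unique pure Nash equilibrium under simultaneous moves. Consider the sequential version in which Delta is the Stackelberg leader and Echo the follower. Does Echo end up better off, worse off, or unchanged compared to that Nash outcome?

unchanged

Backward induction with Delta moving first.
- Light → Echo plays Z (best of 2, 13, 8, 20); Delta gets 12.
- Heavy → Echo plays Z (best of 1, 12, 18, 19); Delta gets 14.
Among 12, 14, the best is 14 at Heavy. Subgame-perfect outcome: (Heavy, Z) with payoffs (14, 19).
Now find the simultaneous Nash equilibrium.
Delta's best replies: W→Heavy; X→Heavy; Y→Light; Z→Heavy.
Echo's best replies: Light→Z; Heavy→Z.
The unique mutual best reply is (Heavy, Z), giving (14, 19).
Echo earns 19 sequentially versus 19 at the Nash outcome: unchanged.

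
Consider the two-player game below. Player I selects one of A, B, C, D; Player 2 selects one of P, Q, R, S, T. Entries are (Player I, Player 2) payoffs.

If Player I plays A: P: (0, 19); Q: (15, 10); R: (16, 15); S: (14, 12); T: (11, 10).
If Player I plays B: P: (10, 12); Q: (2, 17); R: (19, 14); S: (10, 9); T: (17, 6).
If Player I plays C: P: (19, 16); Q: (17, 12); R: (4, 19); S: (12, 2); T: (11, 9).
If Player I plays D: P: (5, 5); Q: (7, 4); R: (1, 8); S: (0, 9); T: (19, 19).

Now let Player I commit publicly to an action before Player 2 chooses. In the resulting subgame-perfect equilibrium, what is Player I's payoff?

Player 2 best-responds to each possible Player I move:
- A: BR = P, leader payoff 0.
- B: BR = Q, leader payoff 2.
- C: BR = R, leader payoff 4.
- D: BR = T, leader payoff 19.
Player I's induced payoffs are 0, 2, 4, 19, so Player I commits to D. Subgame-perfect outcome: (D, T) with payoffs (19, 19).

19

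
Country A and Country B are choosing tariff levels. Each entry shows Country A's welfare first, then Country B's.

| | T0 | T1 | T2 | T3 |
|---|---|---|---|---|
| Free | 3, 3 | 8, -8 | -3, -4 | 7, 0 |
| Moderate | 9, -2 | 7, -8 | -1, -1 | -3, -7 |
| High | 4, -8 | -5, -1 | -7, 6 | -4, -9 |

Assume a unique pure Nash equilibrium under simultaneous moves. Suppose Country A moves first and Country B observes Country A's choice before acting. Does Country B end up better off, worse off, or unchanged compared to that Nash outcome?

Solve by backward induction (Country A leads).
- Free: Country B compares 3, -8, -4, 0 and picks T0; Country A would get 3.
- Moderate: Country B compares -2, -8, -1, -7 and picks T2; Country A would get -1.
- High: Country B compares -8, -1, 6, -9 and picks T2; Country A would get -7.
Country A's induced payoffs are 3, -1, -7, so Country A commits to Free. Subgame-perfect outcome: (Free, T0) with payoffs (3, 3).
For the simultaneous game, intersect best replies.
Country A's best replies: T0→Moderate; T1→Free; T2→Moderate; T3→Free.
Country B's best replies: Free→T0; Moderate→T2; High→T2.
The unique mutual best reply is (Moderate, T2), giving (-1, -1).
Country B earns 3 sequentially versus -1 at the Nash outcome: better off.

better off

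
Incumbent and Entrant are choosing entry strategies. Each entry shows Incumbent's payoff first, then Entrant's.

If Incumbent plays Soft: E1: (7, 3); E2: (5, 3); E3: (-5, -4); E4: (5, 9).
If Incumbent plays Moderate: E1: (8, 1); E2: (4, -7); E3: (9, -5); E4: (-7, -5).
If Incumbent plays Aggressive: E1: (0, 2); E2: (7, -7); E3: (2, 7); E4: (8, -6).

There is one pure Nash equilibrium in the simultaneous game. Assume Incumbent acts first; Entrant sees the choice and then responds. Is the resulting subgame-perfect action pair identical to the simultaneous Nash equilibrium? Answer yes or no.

Backward induction with Incumbent moving first.
- Soft: Entrant compares 3, 3, -4, 9 and picks E4; Incumbent would get 5.
- Moderate: Entrant compares 1, -7, -5, -5 and picks E1; Incumbent would get 8.
- Aggressive: Entrant compares 2, -7, 7, -6 and picks E3; Incumbent would get 2.
Maximizing over 5, 8, 2, Incumbent chooses Moderate. Subgame-perfect outcome: (Moderate, E1) with payoffs (8, 1).
Under simultaneous play:
Incumbent's best replies: E1→Moderate; E2→Aggressive; E3→Moderate; E4→Aggressive.
Entrant's best replies: Soft→E4; Moderate→E1; Aggressive→E3.
Only (Moderate, E1) has each player best-responding; Nash payoffs (8, 1).
Sequential outcome (Moderate, E1) coincides with the Nash profile (Moderate, E1).

yes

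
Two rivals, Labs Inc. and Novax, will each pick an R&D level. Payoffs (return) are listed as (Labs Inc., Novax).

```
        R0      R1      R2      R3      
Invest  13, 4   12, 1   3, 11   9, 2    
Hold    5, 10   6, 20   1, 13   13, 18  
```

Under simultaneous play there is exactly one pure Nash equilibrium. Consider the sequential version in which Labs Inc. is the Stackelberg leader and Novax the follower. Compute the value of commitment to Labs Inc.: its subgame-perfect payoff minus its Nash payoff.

3

Novax best-responds to each possible Labs Inc. move:
- Invest → Novax plays R2 (best of 4, 1, 11, 2); Labs Inc. gets 3.
- Hold → Novax plays R1 (best of 10, 20, 13, 18); Labs Inc. gets 6.
Maximizing over 3, 6, Labs Inc. chooses Hold. Subgame-perfect outcome: (Hold, R1) with payoffs (6, 20).
Under simultaneous play:
Labs Inc.'s best replies: R0→Invest; R1→Invest; R2→Invest; R3→Hold.
Novax's best replies: Invest→R2; Hold→R1.
The unique mutual best reply is (Invest, R2), giving (3, 11).
Labs Inc.'s commitment gain: 6 − 3 = 3.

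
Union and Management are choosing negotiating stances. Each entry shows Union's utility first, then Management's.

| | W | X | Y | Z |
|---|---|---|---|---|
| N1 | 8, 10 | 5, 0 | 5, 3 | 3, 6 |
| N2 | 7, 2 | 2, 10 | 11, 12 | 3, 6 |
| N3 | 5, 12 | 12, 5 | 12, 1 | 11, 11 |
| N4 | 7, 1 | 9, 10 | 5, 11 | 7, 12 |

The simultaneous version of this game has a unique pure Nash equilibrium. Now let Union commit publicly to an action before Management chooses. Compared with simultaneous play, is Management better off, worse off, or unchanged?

better off

Backward induction with Union moving first.
- N1: Management compares 10, 0, 3, 6 and picks W; Union would get 8.
- N2: Management compares 2, 10, 12, 6 and picks Y; Union would get 11.
- N3: Management compares 12, 5, 1, 11 and picks W; Union would get 5.
- N4: Management compares 1, 10, 11, 12 and picks Z; Union would get 7.
Union's induced payoffs are 8, 11, 5, 7, so Union commits to N2. Subgame-perfect outcome: (N2, Y) with payoffs (11, 12).
Under simultaneous play:
Union's best replies: W→N1; X→N3; Y→N3; Z→N3.
Management's best replies: N1→W; N2→Y; N3→W; N4→Z.
The unique mutual best reply is (N1, W), giving (8, 10).
Management earns 12 sequentially versus 10 at the Nash outcome: better off.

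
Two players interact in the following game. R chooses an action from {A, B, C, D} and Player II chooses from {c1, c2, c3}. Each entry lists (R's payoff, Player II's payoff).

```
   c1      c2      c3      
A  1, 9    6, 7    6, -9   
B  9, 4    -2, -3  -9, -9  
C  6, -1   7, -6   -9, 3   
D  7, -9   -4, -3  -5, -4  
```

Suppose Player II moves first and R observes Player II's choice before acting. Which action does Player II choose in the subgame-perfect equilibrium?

c1

Solve by backward induction (Player II leads).
- c1: R compares 1, 9, 6, 7 and picks B; Player II would get 4.
- c2: R compares 6, -2, 7, -4 and picks C; Player II would get -6.
- c3: R compares 6, -9, -9, -5 and picks A; Player II would get -9.
Maximizing over 4, -6, -9, Player II chooses c1. Subgame-perfect outcome: (B, c1) with payoffs (9, 4).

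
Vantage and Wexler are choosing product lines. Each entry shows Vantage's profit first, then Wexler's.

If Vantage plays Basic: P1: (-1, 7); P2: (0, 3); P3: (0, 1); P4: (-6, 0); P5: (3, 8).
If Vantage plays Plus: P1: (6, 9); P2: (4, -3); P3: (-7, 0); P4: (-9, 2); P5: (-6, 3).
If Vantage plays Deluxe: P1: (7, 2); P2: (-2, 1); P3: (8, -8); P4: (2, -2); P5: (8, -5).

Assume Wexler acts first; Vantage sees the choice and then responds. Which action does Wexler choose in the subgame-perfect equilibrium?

P1

Vantage best-responds to each possible Wexler move:
- P1: Vantage compares -1, 6, 7 and picks Deluxe; Wexler would get 2.
- P2: Vantage compares 0, 4, -2 and picks Plus; Wexler would get -3.
- P3: Vantage compares 0, -7, 8 and picks Deluxe; Wexler would get -8.
- P4: Vantage compares -6, -9, 2 and picks Deluxe; Wexler would get -2.
- P5: Vantage compares 3, -6, 8 and picks Deluxe; Wexler would get -5.
Maximizing over 2, -3, -8, -2, -5, Wexler chooses P1. Subgame-perfect outcome: (Deluxe, P1) with payoffs (7, 2).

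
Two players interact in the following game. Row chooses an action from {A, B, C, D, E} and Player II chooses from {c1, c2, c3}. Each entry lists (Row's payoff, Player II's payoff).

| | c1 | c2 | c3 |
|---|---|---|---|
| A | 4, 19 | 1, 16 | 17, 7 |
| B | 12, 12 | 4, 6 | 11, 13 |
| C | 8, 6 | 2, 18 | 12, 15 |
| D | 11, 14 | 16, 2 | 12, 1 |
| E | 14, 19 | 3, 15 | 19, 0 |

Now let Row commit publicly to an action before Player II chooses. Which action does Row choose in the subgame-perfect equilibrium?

E

Solve by backward induction (Row leads).
- A: Player II compares 19, 16, 7 and picks c1; Row would get 4.
- B: Player II compares 12, 6, 13 and picks c3; Row would get 11.
- C: Player II compares 6, 18, 15 and picks c2; Row would get 2.
- D: Player II compares 14, 2, 1 and picks c1; Row would get 11.
- E: Player II compares 19, 15, 0 and picks c1; Row would get 14.
Row's induced payoffs are 4, 11, 2, 11, 14, so Row commits to E. Subgame-perfect outcome: (E, c1) with payoffs (14, 19).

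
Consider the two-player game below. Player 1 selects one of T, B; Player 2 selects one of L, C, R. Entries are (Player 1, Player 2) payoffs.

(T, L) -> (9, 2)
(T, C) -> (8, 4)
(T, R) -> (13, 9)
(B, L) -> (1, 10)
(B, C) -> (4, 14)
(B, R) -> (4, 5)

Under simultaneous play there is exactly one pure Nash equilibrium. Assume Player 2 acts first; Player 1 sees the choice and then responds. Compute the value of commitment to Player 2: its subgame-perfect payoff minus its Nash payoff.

Solve by backward induction (Player 2 leads).
- L → Player 1 plays T (best of 9, 1); Player 2 gets 2.
- C → Player 1 plays T (best of 8, 4); Player 2 gets 4.
- R → Player 1 plays T (best of 13, 4); Player 2 gets 9.
Among 2, 4, 9, the best is 9 at R. Subgame-perfect outcome: (T, R) with payoffs (13, 9).
Under simultaneous play:
Player 1's best replies: L→T; C→T; R→T.
Player 2's best replies: T→R; B→C.
Only (T, R) has each player best-responding; Nash payoffs (13, 9).
Player 2's commitment gain: 9 − 9 = 0.

0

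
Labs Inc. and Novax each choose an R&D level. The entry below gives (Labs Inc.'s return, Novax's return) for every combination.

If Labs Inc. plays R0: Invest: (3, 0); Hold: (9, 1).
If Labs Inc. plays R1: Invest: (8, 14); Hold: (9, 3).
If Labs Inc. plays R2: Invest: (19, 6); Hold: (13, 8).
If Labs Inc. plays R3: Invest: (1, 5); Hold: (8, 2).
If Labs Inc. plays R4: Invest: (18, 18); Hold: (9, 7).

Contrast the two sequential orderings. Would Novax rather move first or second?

second

If Labs Inc. leads: Novax's best replies are R0→Hold, R1→Invest, R2→Hold, R3→Invest, R4→Invest; Labs Inc.'s induced payoffs 9, 8, 13, 1, 18; outcome (R4, Invest), payoffs (18, 18).
If Novax leads: Labs Inc.'s best replies are Invest→R2, Hold→R2; Novax's induced payoffs 6, 8; outcome (R2, Hold), payoffs (13, 8).
Novax gets 8 moving first and 18 moving second, so Novax prefers to move second.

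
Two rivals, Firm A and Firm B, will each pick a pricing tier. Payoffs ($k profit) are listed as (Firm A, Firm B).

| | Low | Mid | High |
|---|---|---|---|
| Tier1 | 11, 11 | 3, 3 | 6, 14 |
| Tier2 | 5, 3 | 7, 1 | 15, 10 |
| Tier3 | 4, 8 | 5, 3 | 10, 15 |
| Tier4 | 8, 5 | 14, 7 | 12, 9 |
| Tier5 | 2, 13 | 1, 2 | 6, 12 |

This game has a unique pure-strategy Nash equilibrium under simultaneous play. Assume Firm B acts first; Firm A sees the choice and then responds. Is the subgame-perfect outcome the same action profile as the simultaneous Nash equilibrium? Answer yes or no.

Firm A best-responds to each possible Firm B move:
- Low: Firm A compares 11, 5, 4, 8, 2 and picks Tier1; Firm B would get 11.
- Mid: Firm A compares 3, 7, 5, 14, 1 and picks Tier4; Firm B would get 7.
- High: Firm A compares 6, 15, 10, 12, 6 and picks Tier2; Firm B would get 10.
Firm B's induced payoffs are 11, 7, 10, so Firm B commits to Low. Subgame-perfect outcome: (Tier1, Low) with payoffs (11, 11).
Under simultaneous play:
Firm A's best replies: Low→Tier1; Mid→Tier4; High→Tier2.
Firm B's best replies: Tier1→High; Tier2→High; Tier3→High; Tier4→High; Tier5→Low.
Only (Tier2, High) has each player best-responding; Nash payoffs (15, 10).
Sequential outcome (Tier1, Low) differs from the Nash profile (Tier2, High).

no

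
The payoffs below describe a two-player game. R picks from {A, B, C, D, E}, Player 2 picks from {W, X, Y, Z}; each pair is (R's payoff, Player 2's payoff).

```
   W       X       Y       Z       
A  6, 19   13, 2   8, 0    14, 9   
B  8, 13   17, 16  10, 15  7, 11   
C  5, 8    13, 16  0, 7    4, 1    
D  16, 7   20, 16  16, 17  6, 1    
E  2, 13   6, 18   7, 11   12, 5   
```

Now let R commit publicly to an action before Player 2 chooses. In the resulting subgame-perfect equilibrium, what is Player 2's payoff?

16

Backward induction with R moving first.
- A: BR = W, leader payoff 6.
- B: BR = X, leader payoff 17.
- C: BR = X, leader payoff 13.
- D: BR = Y, leader payoff 16.
- E: BR = X, leader payoff 6.
Among 6, 17, 13, 16, 6, the best is 17 at B. Subgame-perfect outcome: (B, X) with payoffs (17, 16).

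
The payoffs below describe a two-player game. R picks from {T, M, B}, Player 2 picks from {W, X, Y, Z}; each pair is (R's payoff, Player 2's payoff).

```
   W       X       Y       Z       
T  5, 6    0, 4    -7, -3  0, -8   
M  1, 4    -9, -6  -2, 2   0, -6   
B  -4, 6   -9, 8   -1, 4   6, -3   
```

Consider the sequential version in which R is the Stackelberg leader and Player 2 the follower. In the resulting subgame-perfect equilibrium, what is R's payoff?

5

Solve by backward induction (R leads).
- T: BR = W, leader payoff 5.
- M: BR = W, leader payoff 1.
- B: BR = X, leader payoff -9.
R's induced payoffs are 5, 1, -9, so R commits to T. Subgame-perfect outcome: (T, W) with payoffs (5, 6).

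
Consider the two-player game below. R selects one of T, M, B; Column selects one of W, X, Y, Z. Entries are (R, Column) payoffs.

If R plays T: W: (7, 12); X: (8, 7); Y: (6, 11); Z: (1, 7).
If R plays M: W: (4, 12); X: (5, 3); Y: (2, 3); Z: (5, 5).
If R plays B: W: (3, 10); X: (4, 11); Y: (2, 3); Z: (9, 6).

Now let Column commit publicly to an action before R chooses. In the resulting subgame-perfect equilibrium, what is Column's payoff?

Solve by backward induction (Column leads).
- W: R compares 7, 4, 3 and picks T; Column would get 12.
- X: R compares 8, 5, 4 and picks T; Column would get 7.
- Y: R compares 6, 2, 2 and picks T; Column would get 11.
- Z: R compares 1, 5, 9 and picks B; Column would get 6.
Among 12, 7, 11, 6, the best is 12 at W. Subgame-perfect outcome: (T, W) with payoffs (7, 12).

12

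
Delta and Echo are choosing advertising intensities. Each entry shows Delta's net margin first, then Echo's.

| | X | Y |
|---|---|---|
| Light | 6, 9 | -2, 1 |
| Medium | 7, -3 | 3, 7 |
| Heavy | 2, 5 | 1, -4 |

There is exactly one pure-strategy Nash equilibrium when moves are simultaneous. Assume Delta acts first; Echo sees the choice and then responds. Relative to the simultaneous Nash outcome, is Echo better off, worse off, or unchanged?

better off

Backward induction with Delta moving first.
- Light → Echo plays X (best of 9, 1); Delta gets 6.
- Medium → Echo plays Y (best of -3, 7); Delta gets 3.
- Heavy → Echo plays X (best of 5, -4); Delta gets 2.
Delta's induced payoffs are 6, 3, 2, so Delta commits to Light. Subgame-perfect outcome: (Light, X) with payoffs (6, 9).
Under simultaneous play:
Delta's best replies: X→Medium; Y→Medium.
Echo's best replies: Light→X; Medium→Y; Heavy→X.
The unique mutual best reply is (Medium, Y), giving (3, 7).
Echo earns 9 sequentially versus 7 at the Nash outcome: better off.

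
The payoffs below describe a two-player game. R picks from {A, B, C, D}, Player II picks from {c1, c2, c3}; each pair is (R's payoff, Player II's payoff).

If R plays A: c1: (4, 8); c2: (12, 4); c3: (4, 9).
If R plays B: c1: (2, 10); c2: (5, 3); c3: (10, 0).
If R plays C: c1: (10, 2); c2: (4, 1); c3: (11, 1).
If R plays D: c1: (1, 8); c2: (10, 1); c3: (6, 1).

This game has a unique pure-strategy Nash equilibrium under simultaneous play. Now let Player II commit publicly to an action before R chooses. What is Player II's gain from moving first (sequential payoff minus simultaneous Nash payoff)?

Backward induction with Player II moving first.
- c1 → R plays C (best of 4, 2, 10, 1); Player II gets 2.
- c2 → R plays A (best of 12, 5, 4, 10); Player II gets 4.
- c3 → R plays C (best of 4, 10, 11, 6); Player II gets 1.
Among 2, 4, 1, the best is 4 at c2. Subgame-perfect outcome: (A, c2) with payoffs (12, 4).
For the simultaneous game, intersect best replies.
R's best replies: c1→C; c2→A; c3→C.
Player II's best replies: A→c3; B→c1; C→c1; D→c1.
Only (C, c1) has each player best-responding; Nash payoffs (10, 2).
Player II's commitment gain: 4 − 2 = 2.

2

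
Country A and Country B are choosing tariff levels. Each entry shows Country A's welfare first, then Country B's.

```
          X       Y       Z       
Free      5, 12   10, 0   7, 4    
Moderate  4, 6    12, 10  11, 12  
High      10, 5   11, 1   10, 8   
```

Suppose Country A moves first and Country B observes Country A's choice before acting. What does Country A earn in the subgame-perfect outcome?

11

Solve by backward induction (Country A leads).
- Free: BR = X, leader payoff 5.
- Moderate: BR = Z, leader payoff 11.
- High: BR = Z, leader payoff 10.
Maximizing over 5, 11, 10, Country A chooses Moderate. Subgame-perfect outcome: (Moderate, Z) with payoffs (11, 12).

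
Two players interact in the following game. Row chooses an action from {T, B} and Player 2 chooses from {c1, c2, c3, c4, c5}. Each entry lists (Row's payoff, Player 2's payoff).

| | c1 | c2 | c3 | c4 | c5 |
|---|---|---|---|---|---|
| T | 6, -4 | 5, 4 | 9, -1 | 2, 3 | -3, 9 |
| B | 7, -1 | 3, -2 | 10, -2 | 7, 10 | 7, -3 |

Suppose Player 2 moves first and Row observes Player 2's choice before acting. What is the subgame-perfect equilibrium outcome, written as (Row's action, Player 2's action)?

Work backward from Row's decision.
- c1 → Row plays B (best of 6, 7); Player 2 gets -1.
- c2 → Row plays T (best of 5, 3); Player 2 gets 4.
- c3 → Row plays B (best of 9, 10); Player 2 gets -2.
- c4 → Row plays B (best of 2, 7); Player 2 gets 10.
- c5 → Row plays B (best of -3, 7); Player 2 gets -3.
Among -1, 4, -2, 10, -3, the best is 10 at c4. Subgame-perfect outcome: (B, c4) with payoffs (7, 10).

(B, c4)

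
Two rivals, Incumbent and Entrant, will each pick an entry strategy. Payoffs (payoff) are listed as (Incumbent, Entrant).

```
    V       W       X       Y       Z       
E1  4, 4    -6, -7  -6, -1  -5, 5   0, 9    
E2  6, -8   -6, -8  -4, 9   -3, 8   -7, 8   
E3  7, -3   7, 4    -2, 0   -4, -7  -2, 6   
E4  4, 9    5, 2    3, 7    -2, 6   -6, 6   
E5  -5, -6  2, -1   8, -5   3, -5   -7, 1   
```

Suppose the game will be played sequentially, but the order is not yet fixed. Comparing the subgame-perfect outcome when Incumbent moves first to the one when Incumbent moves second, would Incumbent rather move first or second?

first

If Incumbent leads: Entrant's best replies are E1→Z, E2→X, E3→Z, E4→V, E5→Z; Incumbent's induced payoffs 0, -4, -2, 4, -7; outcome (E4, V), payoffs (4, 9).
If Entrant leads: Incumbent's best replies are V→E3, W→E3, X→E5, Y→E5, Z→E1; Entrant's induced payoffs -3, 4, -5, -5, 9; outcome (E1, Z), payoffs (0, 9).
Incumbent gets 4 moving first and 0 moving second, so Incumbent prefers to move first.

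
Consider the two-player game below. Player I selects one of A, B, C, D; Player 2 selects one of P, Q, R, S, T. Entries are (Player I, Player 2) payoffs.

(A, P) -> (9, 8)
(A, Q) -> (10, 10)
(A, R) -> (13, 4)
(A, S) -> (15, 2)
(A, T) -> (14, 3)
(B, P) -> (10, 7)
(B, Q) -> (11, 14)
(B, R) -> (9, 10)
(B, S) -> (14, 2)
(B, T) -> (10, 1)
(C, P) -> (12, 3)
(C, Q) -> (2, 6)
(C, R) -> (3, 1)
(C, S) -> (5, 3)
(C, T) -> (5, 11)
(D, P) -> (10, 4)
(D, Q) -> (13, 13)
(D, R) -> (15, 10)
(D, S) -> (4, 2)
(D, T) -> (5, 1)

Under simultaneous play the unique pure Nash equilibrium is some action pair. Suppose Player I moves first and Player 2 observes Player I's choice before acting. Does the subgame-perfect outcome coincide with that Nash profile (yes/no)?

Player 2 best-responds to each possible Player I move:
- A → Player 2 plays Q (best of 8, 10, 4, 2, 3); Player I gets 10.
- B → Player 2 plays Q (best of 7, 14, 10, 2, 1); Player I gets 11.
- C → Player 2 plays T (best of 3, 6, 1, 3, 11); Player I gets 5.
- D → Player 2 plays Q (best of 4, 13, 10, 2, 1); Player I gets 13.
Maximizing over 10, 11, 5, 13, Player I chooses D. Subgame-perfect outcome: (D, Q) with payoffs (13, 13).
For the simultaneous game, intersect best replies.
Player I's best replies: P→C; Q→D; R→D; S→A; T→A.
Player 2's best replies: A→Q; B→Q; C→T; D→Q.
Only (D, Q) has each player best-responding; Nash payoffs (13, 13).
Sequential outcome (D, Q) coincides with the Nash profile (D, Q).

yes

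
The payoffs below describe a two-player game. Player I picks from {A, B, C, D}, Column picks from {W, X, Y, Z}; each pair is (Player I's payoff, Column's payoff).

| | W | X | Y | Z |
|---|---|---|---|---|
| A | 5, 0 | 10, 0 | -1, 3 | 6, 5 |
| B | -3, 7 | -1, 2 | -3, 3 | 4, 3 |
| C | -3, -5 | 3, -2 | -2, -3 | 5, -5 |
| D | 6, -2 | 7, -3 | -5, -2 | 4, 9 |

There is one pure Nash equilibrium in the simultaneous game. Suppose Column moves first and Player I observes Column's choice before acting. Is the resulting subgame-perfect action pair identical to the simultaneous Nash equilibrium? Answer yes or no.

Work backward from Player I's decision.
- W → Player I plays D (best of 5, -3, -3, 6); Column gets -2.
- X → Player I plays A (best of 10, -1, 3, 7); Column gets 0.
- Y → Player I plays A (best of -1, -3, -2, -5); Column gets 3.
- Z → Player I plays A (best of 6, 4, 5, 4); Column gets 5.
Maximizing over -2, 0, 3, 5, Column chooses Z. Subgame-perfect outcome: (A, Z) with payoffs (6, 5).
Under simultaneous play:
Player I's best replies: W→D; X→A; Y→A; Z→A.
Column's best replies: A→Z; B→W; C→X; D→Z.
Only (A, Z) has each player best-responding; Nash payoffs (6, 5).
Sequential outcome (A, Z) coincides with the Nash profile (A, Z).

yes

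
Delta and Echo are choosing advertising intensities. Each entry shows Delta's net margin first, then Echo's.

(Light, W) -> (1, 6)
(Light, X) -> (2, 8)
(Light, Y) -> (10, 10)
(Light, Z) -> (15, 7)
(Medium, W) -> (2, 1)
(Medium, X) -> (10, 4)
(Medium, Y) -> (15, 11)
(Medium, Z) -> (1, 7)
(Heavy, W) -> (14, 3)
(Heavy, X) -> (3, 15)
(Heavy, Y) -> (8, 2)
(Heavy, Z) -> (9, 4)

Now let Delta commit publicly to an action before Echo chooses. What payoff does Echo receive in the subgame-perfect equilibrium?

Echo best-responds to each possible Delta move:
- Light: Echo compares 6, 8, 10, 7 and picks Y; Delta would get 10.
- Medium: Echo compares 1, 4, 11, 7 and picks Y; Delta would get 15.
- Heavy: Echo compares 3, 15, 2, 4 and picks X; Delta would get 3.
Maximizing over 10, 15, 3, Delta chooses Medium. Subgame-perfect outcome: (Medium, Y) with payoffs (15, 11).

11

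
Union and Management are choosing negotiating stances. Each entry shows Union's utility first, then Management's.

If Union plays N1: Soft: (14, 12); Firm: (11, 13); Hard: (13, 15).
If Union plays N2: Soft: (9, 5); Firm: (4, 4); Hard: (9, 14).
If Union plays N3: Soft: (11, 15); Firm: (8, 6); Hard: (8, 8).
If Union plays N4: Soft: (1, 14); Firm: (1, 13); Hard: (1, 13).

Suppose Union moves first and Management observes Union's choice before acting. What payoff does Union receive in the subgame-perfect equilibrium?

Backward induction with Union moving first.
- N1: Management compares 12, 13, 15 and picks Hard; Union would get 13.
- N2: Management compares 5, 4, 14 and picks Hard; Union would get 9.
- N3: Management compares 15, 6, 8 and picks Soft; Union would get 11.
- N4: Management compares 14, 13, 13 and picks Soft; Union would get 1.
Among 13, 9, 11, 1, the best is 13 at N1. Subgame-perfect outcome: (N1, Hard) with payoffs (13, 15).

13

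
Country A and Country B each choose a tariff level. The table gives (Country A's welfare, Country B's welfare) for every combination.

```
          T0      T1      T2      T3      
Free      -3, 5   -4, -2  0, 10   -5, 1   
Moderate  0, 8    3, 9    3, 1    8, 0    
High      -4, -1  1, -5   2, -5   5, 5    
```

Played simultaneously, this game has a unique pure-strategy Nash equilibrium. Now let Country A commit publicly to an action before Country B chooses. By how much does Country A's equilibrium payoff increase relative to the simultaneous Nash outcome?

2

Work backward from Country B's decision.
- Free → Country B plays T2 (best of 5, -2, 10, 1); Country A gets 0.
- Moderate → Country B plays T1 (best of 8, 9, 1, 0); Country A gets 3.
- High → Country B plays T3 (best of -1, -5, -5, 5); Country A gets 5.
Among 0, 3, 5, the best is 5 at High. Subgame-perfect outcome: (High, T3) with payoffs (5, 5).
For the simultaneous game, intersect best replies.
Country A's best replies: T0→Moderate; T1→Moderate; T2→Moderate; T3→Moderate.
Country B's best replies: Free→T2; Moderate→T1; High→T3.
The unique mutual best reply is (Moderate, T1), giving (3, 9).
Country A's commitment gain: 5 − 3 = 2.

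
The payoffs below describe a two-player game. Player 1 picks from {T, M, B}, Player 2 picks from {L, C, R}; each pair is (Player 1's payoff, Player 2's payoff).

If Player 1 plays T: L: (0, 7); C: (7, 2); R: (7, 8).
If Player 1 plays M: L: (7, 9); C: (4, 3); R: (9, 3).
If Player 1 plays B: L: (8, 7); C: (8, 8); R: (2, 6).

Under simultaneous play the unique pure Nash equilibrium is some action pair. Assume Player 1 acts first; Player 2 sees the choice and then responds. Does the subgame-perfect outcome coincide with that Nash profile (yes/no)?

yes

Backward induction with Player 1 moving first.
- T: Player 2 compares 7, 2, 8 and picks R; Player 1 would get 7.
- M: Player 2 compares 9, 3, 3 and picks L; Player 1 would get 7.
- B: Player 2 compares 7, 8, 6 and picks C; Player 1 would get 8.
Maximizing over 7, 7, 8, Player 1 chooses B. Subgame-perfect outcome: (B, C) with payoffs (8, 8).
Under simultaneous play:
Player 1's best replies: L→B; C→B; R→M.
Player 2's best replies: T→R; M→L; B→C.
The unique mutual best reply is (B, C), giving (8, 8).
Sequential outcome (B, C) coincides with the Nash profile (B, C).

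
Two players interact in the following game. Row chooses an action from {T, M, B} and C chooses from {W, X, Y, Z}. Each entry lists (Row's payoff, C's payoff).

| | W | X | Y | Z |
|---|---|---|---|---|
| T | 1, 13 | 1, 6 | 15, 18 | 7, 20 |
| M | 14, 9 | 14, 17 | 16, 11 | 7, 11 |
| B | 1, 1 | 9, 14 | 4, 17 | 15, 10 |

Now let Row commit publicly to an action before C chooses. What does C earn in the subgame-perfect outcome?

17

Work backward from C's decision.
- T: C compares 13, 6, 18, 20 and picks Z; Row would get 7.
- M: C compares 9, 17, 11, 11 and picks X; Row would get 14.
- B: C compares 1, 14, 17, 10 and picks Y; Row would get 4.
Among 7, 14, 4, the best is 14 at M. Subgame-perfect outcome: (M, X) with payoffs (14, 17).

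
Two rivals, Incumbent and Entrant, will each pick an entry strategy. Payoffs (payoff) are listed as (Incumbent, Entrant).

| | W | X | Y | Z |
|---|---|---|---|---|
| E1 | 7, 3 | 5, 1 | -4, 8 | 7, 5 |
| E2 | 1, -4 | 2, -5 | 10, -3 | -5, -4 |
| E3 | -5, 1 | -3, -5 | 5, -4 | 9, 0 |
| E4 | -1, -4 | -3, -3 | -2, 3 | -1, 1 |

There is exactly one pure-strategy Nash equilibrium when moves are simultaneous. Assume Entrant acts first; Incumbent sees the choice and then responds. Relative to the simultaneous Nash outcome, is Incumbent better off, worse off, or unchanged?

worse off

Incumbent best-responds to each possible Entrant move:
- W: BR = E1, leader payoff 3.
- X: BR = E1, leader payoff 1.
- Y: BR = E2, leader payoff -3.
- Z: BR = E3, leader payoff 0.
Maximizing over 3, 1, -3, 0, Entrant chooses W. Subgame-perfect outcome: (E1, W) with payoffs (7, 3).
Under simultaneous play:
Incumbent's best replies: W→E1; X→E1; Y→E2; Z→E3.
Entrant's best replies: E1→Y; E2→Y; E3→W; E4→Y.
Only (E2, Y) has each player best-responding; Nash payoffs (10, -3).
Incumbent earns 7 sequentially versus 10 at the Nash outcome: worse off.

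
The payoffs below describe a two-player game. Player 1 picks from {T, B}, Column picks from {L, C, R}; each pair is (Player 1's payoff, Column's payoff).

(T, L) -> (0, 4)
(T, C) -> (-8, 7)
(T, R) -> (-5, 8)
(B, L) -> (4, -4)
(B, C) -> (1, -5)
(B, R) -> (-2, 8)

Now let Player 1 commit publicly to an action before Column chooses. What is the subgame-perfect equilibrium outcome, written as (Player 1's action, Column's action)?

(B, R)

Column best-responds to each possible Player 1 move:
- T: Column compares 4, 7, 8 and picks R; Player 1 would get -5.
- B: Column compares -4, -5, 8 and picks R; Player 1 would get -2.
Player 1's induced payoffs are -5, -2, so Player 1 commits to B. Subgame-perfect outcome: (B, R) with payoffs (-2, 8).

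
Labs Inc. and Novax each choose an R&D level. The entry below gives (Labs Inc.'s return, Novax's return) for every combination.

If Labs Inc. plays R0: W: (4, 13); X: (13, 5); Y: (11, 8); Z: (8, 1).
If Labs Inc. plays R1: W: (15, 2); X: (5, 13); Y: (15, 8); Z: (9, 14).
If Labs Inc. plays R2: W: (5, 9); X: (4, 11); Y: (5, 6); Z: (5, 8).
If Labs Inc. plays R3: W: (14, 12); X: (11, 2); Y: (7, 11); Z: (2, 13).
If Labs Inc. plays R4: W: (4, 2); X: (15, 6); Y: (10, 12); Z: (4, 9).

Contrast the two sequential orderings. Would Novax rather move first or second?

If Labs Inc. leads: Novax's best replies are R0→W, R1→Z, R2→X, R3→Z, R4→Y; Labs Inc.'s induced payoffs 4, 9, 4, 2, 10; outcome (R4, Y), payoffs (10, 12).
If Novax leads: Labs Inc.'s best replies are W→R1, X→R4, Y→R1, Z→R1; Novax's induced payoffs 2, 6, 8, 14; outcome (R1, Z), payoffs (9, 14).
Novax gets 14 moving first and 12 moving second, so Novax prefers to move first.

first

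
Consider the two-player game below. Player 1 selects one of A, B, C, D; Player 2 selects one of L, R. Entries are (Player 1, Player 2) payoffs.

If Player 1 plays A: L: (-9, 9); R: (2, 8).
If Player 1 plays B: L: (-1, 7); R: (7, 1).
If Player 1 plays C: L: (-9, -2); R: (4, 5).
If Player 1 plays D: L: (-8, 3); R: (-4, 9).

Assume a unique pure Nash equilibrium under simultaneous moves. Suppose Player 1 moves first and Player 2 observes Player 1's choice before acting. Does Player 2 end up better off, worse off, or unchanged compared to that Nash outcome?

Player 2 best-responds to each possible Player 1 move:
- A → Player 2 plays L (best of 9, 8); Player 1 gets -9.
- B → Player 2 plays L (best of 7, 1); Player 1 gets -1.
- C → Player 2 plays R (best of -2, 5); Player 1 gets 4.
- D → Player 2 plays R (best of 3, 9); Player 1 gets -4.
Among -9, -1, 4, -4, the best is 4 at C. Subgame-perfect outcome: (C, R) with payoffs (4, 5).
Now find the simultaneous Nash equilibrium.
Player 1's best replies: L→B; R→B.
Player 2's best replies: A→L; B→L; C→R; D→R.
Only (B, L) has each player best-responding; Nash payoffs (-1, 7).
Player 2 earns 5 sequentially versus 7 at the Nash outcome: worse off.

worse off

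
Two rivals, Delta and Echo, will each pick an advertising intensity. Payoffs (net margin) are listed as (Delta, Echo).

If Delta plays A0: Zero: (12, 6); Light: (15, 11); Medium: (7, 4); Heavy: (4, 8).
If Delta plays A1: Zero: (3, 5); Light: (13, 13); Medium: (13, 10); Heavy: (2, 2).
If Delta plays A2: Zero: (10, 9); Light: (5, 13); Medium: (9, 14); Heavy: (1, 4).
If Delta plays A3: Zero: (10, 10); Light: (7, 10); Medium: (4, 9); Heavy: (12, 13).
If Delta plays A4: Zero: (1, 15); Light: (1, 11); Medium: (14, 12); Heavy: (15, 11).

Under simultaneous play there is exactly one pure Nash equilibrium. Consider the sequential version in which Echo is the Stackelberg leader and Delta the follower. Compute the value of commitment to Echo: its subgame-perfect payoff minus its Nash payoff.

Delta best-responds to each possible Echo move:
- Zero: Delta compares 12, 3, 10, 10, 1 and picks A0; Echo would get 6.
- Light: Delta compares 15, 13, 5, 7, 1 and picks A0; Echo would get 11.
- Medium: Delta compares 7, 13, 9, 4, 14 and picks A4; Echo would get 12.
- Heavy: Delta compares 4, 2, 1, 12, 15 and picks A4; Echo would get 11.
Among 6, 11, 12, 11, the best is 12 at Medium. Subgame-perfect outcome: (A4, Medium) with payoffs (14, 12).
Under simultaneous play:
Delta's best replies: Zero→A0; Light→A0; Medium→A4; Heavy→A4.
Echo's best replies: A0→Light; A1→Light; A2→Medium; A3→Heavy; A4→Zero.
The unique mutual best reply is (A0, Light), giving (15, 11).
Echo's commitment gain: 12 − 11 = 1.

1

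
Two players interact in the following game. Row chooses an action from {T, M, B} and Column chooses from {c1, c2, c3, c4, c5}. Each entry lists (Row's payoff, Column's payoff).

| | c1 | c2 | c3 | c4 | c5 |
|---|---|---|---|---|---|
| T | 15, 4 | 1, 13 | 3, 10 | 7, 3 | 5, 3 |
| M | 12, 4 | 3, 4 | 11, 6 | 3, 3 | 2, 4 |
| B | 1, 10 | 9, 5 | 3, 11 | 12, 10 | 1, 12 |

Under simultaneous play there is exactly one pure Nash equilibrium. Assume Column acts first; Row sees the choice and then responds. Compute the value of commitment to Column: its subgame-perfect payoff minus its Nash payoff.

Backward induction with Column moving first.
- c1: Row compares 15, 12, 1 and picks T; Column would get 4.
- c2: Row compares 1, 3, 9 and picks B; Column would get 5.
- c3: Row compares 3, 11, 3 and picks M; Column would get 6.
- c4: Row compares 7, 3, 12 and picks B; Column would get 10.
- c5: Row compares 5, 2, 1 and picks T; Column would get 3.
Maximizing over 4, 5, 6, 10, 3, Column chooses c4. Subgame-perfect outcome: (B, c4) with payoffs (12, 10).
Now find the simultaneous Nash equilibrium.
Row's best replies: c1→T; c2→B; c3→M; c4→B; c5→T.
Column's best replies: T→c2; M→c3; B→c5.
Only (M, c3) has each player best-responding; Nash payoffs (11, 6).
Column's commitment gain: 10 − 6 = 4.

4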